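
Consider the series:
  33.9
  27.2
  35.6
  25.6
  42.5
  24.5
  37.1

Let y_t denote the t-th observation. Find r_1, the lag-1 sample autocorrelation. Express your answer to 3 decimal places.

-0.853

Mean ȳ = (33.9 + 27.2 + 35.6 + 25.6 + 42.5 + 24.5 + 37.1)/7 = 32.3429
Deviations from mean: 1.5571, -5.1429, 3.2571, -6.7429, 10.1571, -7.8429, 4.7571
Σ(y_t−ȳ)(y_{t+1}−ȳ) = (-8.0082) + (-16.7510) + (-21.9624) + (-68.4882) + (-79.6610) + (-37.3096) = -232.1804
Denominator Σ(y_t−ȳ)² = 272.2571
r_1 = -232.1804 / 272.2571 = -0.853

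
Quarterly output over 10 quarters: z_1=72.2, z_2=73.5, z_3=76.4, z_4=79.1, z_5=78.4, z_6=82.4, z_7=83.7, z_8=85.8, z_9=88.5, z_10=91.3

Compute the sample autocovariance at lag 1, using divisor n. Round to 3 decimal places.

Mean z̄ = (72.2 + 73.5 + 76.4 + 79.1 + 78.4 + 82.4 + 83.7 + 85.8 + 88.5 + 91.3)/10 = 81.1300
Σ_{t=1}^{9}(z_t−z̄)(z_{t+1}−z̄) = 240.5391
γ_1 = 240.5391 / 10 = 24.054

24.054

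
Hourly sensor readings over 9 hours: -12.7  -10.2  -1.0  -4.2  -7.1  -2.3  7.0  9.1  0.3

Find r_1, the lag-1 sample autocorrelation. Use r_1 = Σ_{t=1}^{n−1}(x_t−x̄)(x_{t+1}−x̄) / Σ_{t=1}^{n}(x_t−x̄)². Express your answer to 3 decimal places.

Mean x̄ = (-12.7 − 10.2 − 1.0 − 4.2 − 7.1 − 2.3 + 7.0 + 9.1 + 0.3)/9 = -2.3444
Numerator Σ_{t=1}^{8}(x_t−x̄)(x_{t+1}−x̄) = 214.5269
Denominator Σ(x_t−x̄)² = 422.1022
r_1 = 214.5269 / 422.1022 = 0.508

0.508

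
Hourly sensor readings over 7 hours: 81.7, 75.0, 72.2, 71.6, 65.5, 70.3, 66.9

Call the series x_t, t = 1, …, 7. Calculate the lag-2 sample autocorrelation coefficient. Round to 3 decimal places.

0.186

Mean x̄ = (81.7 + 75.0 + 72.2 + 71.6 + 65.5 + 70.3 + 66.9)/7 = 71.8857
Σ(x_t−x̄)(x_{t+2}−x̄) = (3.0845) + (-0.8898) + (-2.0069) + (0.4531) + (31.8373) = 32.4782
Denominator Σ(x_t−x̄)² = 174.3486
r_2 = 32.4782 / 174.3486 = 0.186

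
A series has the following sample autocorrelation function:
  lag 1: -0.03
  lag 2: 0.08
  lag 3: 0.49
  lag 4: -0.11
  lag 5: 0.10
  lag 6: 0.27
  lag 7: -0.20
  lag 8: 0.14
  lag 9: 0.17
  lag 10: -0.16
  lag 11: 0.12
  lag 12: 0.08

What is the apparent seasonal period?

The largest autocorrelation is r_3 = 0.49, with weaker echoes at lags 6 (0.27) and 9 (0.17); the remaining lags stay at or below 0.14.
The dominant spike at lag 3 indicates a seasonal period of 3.

3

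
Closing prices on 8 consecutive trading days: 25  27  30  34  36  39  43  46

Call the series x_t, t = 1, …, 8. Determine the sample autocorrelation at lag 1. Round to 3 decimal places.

Mean x̄ = (25 + 27 + 30 + 34 + 36 + 39 + 43 + 46)/8 = 35.0000
Σ(x_t−x̄)(x_{t+1}−x̄) = (80.0000) + (40.0000) + (5.0000) + (-1.0000) + (4.0000) + (32.0000) + (88.0000) = 248.0000
Denominator Σ(x_t−x̄)² = 392.0000
r_1 = 248.0000 / 392.0000 = 0.633

0.633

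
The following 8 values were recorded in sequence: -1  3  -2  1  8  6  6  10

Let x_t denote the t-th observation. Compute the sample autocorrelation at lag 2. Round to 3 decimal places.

Mean x̄ = (-1 + 3 − 2 + 1 + 8 + 6 + 6 + 10)/8 = 3.8750
Deviations from mean: -4.8750, -0.8750, -5.8750, -2.8750, 4.1250, 2.1250, 2.1250, 6.1250
Σ(x_t−x̄)(x_{t+2}−x̄) = (28.6406) + (2.5156) + (-24.2344) + (-6.1094) + (8.7656) + (13.0156) = 22.5938
Denominator Σ(x_t−x̄)² = 130.8750
r_2 = 22.5938 / 130.8750 = 0.173

0.173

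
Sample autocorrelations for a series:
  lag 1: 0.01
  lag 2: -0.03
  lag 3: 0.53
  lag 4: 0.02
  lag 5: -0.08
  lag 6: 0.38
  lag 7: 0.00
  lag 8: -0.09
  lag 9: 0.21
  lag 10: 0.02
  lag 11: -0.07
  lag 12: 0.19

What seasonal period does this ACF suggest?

The largest autocorrelation is r_3 = 0.53, with weaker echoes at lags 6 (0.38), 9 (0.21) and 12 (0.19); the remaining lags stay at or below 0.02.
The dominant spike at lag 3 indicates a seasonal period of 3.

3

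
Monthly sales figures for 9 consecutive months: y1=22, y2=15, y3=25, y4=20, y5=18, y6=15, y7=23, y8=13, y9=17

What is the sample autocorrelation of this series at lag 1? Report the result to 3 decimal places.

Mean ȳ = (22 + 15 + 25 + 20 + 18 + 15 + 23 + 13 + 17)/9 = 18.6667
Numerator Σ_{t=1}^{8}(y_t−ȳ)(y_{t+1}−ȳ) = -56.4444
Denominator Σ(y_t−ȳ)² = 134.0000
r_1 = -56.4444 / 134.0000 = -0.421

-0.421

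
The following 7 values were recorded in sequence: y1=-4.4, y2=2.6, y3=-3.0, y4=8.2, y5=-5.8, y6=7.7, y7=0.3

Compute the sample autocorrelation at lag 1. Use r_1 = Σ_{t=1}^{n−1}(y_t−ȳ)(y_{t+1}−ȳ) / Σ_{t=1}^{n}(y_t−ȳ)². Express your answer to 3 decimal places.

Mean ȳ = (-4.4 + 2.6 − 3.0 + 8.2 − 5.8 + 7.7 + 0.3)/7 = 0.8000
Numerator Σ_{t=1}^{6}(y_t−ȳ)(y_{t+1}−ȳ) = -142.1500
Denominator Σ(y_t−ȳ)² = 190.9000
r_1 = -142.1500 / 190.9000 = -0.745

-0.745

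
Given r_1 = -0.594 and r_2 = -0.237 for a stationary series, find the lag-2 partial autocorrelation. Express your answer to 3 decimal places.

φ_{22} = (r_2 − r_1²) / (1 − r_1²)
r_1² = (-0.594)² = 0.352836
Numerator = -0.237 − 0.3528 = -0.5898; denominator = 1 − 0.3528 = 0.6472
φ_{22} = -0.5898 / 0.6472 = -0.911

-0.911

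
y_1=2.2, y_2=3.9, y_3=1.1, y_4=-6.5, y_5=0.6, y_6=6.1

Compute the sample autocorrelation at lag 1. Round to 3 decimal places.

Mean ȳ = (2.2 + 3.9 + 1.1 − 6.5 + 0.6 + 6.1)/6 = 1.2333
Deviations from mean: 0.9667, 2.6667, -0.1333, -7.7333, -0.6333, 4.8667
Σ(y_t−ȳ)(y_{t+1}−ȳ) = (2.5778) + (-0.3556) + (1.0311) + (4.8978) + (-3.0822) = 5.0689
Denominator Σ(y_t−ȳ)² = 91.9533
r_1 = 5.0689 / 91.9533 = 0.055

0.055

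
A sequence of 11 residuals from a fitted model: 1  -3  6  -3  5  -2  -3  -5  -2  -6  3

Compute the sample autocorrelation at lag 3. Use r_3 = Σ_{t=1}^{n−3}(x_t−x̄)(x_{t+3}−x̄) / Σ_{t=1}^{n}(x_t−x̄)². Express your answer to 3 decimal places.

-0.298

Mean x̄ = (1 − 3 + 6 − 3 + 5 − 2 − 3 − 5 − 2 − 6 + 3)/11 = -0.8182
Numerator Σ_{t=1}^{8}(x_t−x̄)(x_{t+3}−x̄) = -47.5537
Denominator Σ(x_t−x̄)² = 159.6364
r_3 = -47.5537 / 159.6364 = -0.298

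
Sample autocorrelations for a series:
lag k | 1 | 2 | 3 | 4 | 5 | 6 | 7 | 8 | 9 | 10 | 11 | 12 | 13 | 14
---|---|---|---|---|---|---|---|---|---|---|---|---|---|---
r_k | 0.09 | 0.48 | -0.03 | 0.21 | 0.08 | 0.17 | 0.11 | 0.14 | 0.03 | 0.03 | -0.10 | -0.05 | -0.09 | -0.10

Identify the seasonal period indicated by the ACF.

2

The largest autocorrelation is r_2 = 0.48, with weaker echoes at lags 4 (0.21) and 6 (0.17); the remaining lags stay at or below 0.14.
The dominant spike at lag 2 indicates a seasonal period of 2.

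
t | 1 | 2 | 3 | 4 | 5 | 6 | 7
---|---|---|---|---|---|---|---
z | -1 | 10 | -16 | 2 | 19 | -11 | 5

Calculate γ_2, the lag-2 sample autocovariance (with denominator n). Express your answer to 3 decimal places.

Mean z̄ = (-1 + 10 − 16 + 2 + 19 − 11 + 5)/7 = 1.1429
Σ_{t=1}^{5}(z_t−z̄)(z_{t+2}−z̄) = -203.3265
γ_2 = -203.3265 / 7 = -29.047

-29.047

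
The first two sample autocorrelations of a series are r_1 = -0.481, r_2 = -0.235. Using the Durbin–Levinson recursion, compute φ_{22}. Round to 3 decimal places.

φ_{22} = (r_2 − r_1²) / (1 − r_1²)
r_1² = (-0.481)² = 0.231361
Numerator = -0.235 − 0.2314 = -0.4664; denominator = 1 − 0.2314 = 0.7686
φ_{22} = -0.4664 / 0.7686 = -0.607

-0.607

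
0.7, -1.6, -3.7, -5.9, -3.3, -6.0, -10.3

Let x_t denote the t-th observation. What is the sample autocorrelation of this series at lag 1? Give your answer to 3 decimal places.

Mean x̄ = (0.7 − 1.6 − 3.7 − 5.9 − 3.3 − 6.0 − 10.3)/7 = -4.3000
Deviations from mean: 5.0000, 2.7000, 0.6000, -1.6000, 1.0000, -1.7000, -6.0000
Numerator Σ_{t=1}^{6}(x_t−x̄)(x_{t+1}−x̄) = 21.0600
Denominator Σ(x_t−x̄)² = 75.1000
r_1 = 21.0600 / 75.1000 = 0.280

0.280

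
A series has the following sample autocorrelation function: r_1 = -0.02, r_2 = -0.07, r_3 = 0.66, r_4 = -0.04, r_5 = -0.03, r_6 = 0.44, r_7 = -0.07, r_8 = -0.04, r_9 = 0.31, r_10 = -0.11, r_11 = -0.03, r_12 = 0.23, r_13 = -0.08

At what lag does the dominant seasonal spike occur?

3

The largest autocorrelation is r_3 = 0.66, with weaker echoes at lags 6 (0.44), 9 (0.31) and 12 (0.23); the remaining lags stay at or below -0.02.
The dominant spike at lag 3 indicates a seasonal period of 3.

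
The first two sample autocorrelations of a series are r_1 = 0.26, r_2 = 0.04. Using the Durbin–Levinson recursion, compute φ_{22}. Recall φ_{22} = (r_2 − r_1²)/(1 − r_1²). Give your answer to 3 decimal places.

φ_{22} = (r_2 − r_1²) / (1 − r_1²)
r_1² = (0.26)² = 0.0676
Numerator = 0.04 − 0.0676 = -0.0276; denominator = 1 − 0.0676 = 0.9324
φ_{22} = -0.0276 / 0.9324 = -0.030

-0.030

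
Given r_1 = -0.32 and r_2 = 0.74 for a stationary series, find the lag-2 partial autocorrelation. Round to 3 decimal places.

0.710

φ_{22} = (r_2 − r_1²) / (1 − r_1²)
r_1² = (-0.32)² = 0.1024
Numerator = 0.74 − 0.1024 = 0.6376; denominator = 1 − 0.1024 = 0.8976
φ_{22} = 0.6376 / 0.8976 = 0.710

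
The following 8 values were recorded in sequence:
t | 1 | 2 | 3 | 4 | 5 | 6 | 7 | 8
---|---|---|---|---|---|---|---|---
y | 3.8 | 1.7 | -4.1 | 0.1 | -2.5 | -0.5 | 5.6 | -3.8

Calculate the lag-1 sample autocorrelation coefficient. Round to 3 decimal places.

-0.278

Mean ȳ = (3.8 + 1.7 − 4.1 + 0.1 − 2.5 − 0.5 + 5.6 − 3.8)/8 = 0.0375
Σ(y_t−ȳ)(y_{t+1}−ȳ) = (6.2552) + (-6.8786) + (-0.2586) + (-0.1586) + (1.3639) + (-2.9898) + (-21.3461) = -24.0127
Denominator Σ(y_t−ȳ)² = 86.4388
r_1 = -24.0127 / 86.4388 = -0.278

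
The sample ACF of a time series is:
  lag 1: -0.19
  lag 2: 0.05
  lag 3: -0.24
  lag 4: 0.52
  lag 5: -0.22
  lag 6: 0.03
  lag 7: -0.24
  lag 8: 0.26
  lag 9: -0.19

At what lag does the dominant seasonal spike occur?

The largest autocorrelation is r_4 = 0.52, with a weaker echo at lag 8 (0.26); the remaining lags stay at or below 0.05.
The dominant spike at lag 4 indicates a seasonal period of 4.

4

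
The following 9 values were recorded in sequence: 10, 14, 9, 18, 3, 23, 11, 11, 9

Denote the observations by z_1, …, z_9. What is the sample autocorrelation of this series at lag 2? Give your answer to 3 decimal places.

0.421

Mean z̄ = (10 + 14 + 9 + 18 + 3 + 23 + 11 + 11 + 9)/9 = 12.0000
Σ(z_t−z̄)(z_{t+2}−z̄) = (6.0000) + (12.0000) + (27.0000) + (66.0000) + (9.0000) + (-11.0000) + (3.0000) = 112.0000
Denominator Σ(z_t−z̄)² = 266.0000
r_2 = 112.0000 / 266.0000 = 0.421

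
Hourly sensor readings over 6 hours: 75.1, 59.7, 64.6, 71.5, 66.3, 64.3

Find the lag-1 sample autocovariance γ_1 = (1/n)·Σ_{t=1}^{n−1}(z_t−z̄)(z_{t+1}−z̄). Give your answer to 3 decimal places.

-9.028

Mean z̄ = (75.1 + 59.7 + 64.6 + 71.5 + 66.3 + 64.3)/6 = 66.9167
Σ_{t=1}^{5}(z_t−z̄)(z_{t+1}−z̄) = -54.1686
γ_1 = -54.1686 / 6 = -9.028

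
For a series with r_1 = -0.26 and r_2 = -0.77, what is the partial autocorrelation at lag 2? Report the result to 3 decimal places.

φ_{22} = (r_2 − r_1²) / (1 − r_1²)
r_1² = (-0.26)² = 0.0676
Numerator = -0.77 − 0.0676 = -0.8376; denominator = 1 − 0.0676 = 0.9324
φ_{22} = -0.8376 / 0.9324 = -0.898

-0.898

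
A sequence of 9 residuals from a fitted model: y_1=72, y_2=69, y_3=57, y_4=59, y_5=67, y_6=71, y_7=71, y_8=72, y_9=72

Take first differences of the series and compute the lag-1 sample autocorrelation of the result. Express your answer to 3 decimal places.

0.252

First differences Δy: -3, -12, 2, 8, 4, 0, 1, 0
Mean of differences = 0.0000
Numerator Σ(Δy_t−Δȳ)(Δy_{t+1}−Δȳ) = 60.0000
Denominator Σ(Δy_t−Δȳ)² = 238.0000
r_1(Δy) = 60.0000 / 238.0000 = 0.252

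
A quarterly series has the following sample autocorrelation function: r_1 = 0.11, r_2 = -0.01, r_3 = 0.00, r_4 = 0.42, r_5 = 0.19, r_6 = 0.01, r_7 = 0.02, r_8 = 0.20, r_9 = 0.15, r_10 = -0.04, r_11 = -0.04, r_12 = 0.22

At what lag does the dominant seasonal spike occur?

The largest autocorrelation is r_4 = 0.42, with weaker echoes at lags 8 (0.20) and 12 (0.22); the remaining lags stay at or below 0.19.
The dominant spike at lag 4 indicates a seasonal period of 4.

4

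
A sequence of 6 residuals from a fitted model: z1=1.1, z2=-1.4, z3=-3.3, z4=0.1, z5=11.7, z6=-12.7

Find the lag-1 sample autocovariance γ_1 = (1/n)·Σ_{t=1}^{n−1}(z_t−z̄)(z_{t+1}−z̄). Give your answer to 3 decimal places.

-23.318

Mean z̄ = (1.1 − 1.4 − 3.3 + 0.1 + 11.7 − 12.7)/6 = -0.7500
Σ_{t=1}^{5}(z_t−z̄)(z_{t+1}−z̄) = -139.9075
γ_1 = -139.9075 / 6 = -23.318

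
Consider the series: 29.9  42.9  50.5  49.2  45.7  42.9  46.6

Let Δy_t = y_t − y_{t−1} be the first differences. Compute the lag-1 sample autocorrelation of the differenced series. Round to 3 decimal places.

First differences Δy: 13.0, 7.6, -1.3, -3.5, -2.8, 3.7
Mean of differences = 2.7833
Numerator Σ(Δy_t−Δȳ)(Δy_{t+1}−Δȳ) = 85.1631
Denominator Σ(Δy_t−Δȳ)² = 215.7483
r_1(Δy) = 85.1631 / 215.7483 = 0.395

0.395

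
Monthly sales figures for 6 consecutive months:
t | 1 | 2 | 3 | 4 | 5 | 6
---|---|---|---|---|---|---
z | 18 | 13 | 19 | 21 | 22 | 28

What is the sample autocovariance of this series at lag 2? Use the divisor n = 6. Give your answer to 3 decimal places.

Mean z̄ = (18 + 13 + 19 + 21 + 22 + 28)/6 = 20.1667
Σ_{t=1}^{4}(z_t−z̄)(z_{t+2}−z̄) = 0.9444
γ_2 = 0.9444 / 6 = 0.157

0.157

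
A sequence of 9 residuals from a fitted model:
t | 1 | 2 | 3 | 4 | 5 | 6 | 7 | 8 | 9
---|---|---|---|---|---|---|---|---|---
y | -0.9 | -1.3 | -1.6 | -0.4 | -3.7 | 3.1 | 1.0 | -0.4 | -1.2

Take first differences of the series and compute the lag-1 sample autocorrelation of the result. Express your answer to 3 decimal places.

-0.560

First differences Δy: -0.4, -0.3, 1.2, -3.3, 6.8, -2.1, -1.4, -0.8
Mean of differences = -0.0375
Numerator Σ(Δy_t−Δȳ)(Δy_{t+1}−Δȳ) = -36.8277
Denominator Σ(Δy_t−Δȳ)² = 65.8188
r_1(Δy) = -36.8277 / 65.8188 = -0.560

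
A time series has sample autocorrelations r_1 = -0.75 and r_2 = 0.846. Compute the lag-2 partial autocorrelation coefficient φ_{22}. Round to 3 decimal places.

φ_{22} = (r_2 − r_1²) / (1 − r_1²)
r_1² = (-0.75)² = 0.5625
Numerator = 0.846 − 0.5625 = 0.2835; denominator = 1 − 0.5625 = 0.4375
φ_{22} = 0.2835 / 0.4375 = 0.648

0.648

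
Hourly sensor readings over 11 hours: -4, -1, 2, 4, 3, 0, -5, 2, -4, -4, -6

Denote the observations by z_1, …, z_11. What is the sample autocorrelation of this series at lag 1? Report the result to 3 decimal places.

0.306

Mean z̄ = (-4 − 1 + 2 + 4 + 3 + 0 − 5 + 2 − 4 − 4 − 6)/11 = -1.1818
Numerator Σ_{t=1}^{10}(z_t−z̄)(z_{t+1}−z̄) = 39.0579
Denominator Σ(z_t−z̄)² = 127.6364
r_1 = 39.0579 / 127.6364 = 0.306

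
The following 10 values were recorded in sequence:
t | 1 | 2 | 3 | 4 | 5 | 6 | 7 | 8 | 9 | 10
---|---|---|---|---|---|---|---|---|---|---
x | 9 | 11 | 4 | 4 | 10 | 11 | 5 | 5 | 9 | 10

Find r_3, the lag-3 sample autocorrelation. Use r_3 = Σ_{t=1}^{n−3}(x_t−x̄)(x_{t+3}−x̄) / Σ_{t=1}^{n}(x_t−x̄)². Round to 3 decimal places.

-0.097

Mean x̄ = (9 + 11 + 4 + 4 + 10 + 11 + 5 + 5 + 9 + 10)/10 = 7.8000
Numerator Σ_{t=1}^{7}(x_t−x̄)(x_{t+3}−x̄) = -7.5200
Denominator Σ(x_t−x̄)² = 77.6000
r_3 = -7.5200 / 77.6000 = -0.097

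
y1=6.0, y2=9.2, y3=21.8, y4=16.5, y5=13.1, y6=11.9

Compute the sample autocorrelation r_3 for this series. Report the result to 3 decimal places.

-0.224

Mean ȳ = (6.0 + 9.2 + 21.8 + 16.5 + 13.1 + 11.9)/6 = 13.0833
Deviations from mean: -7.0833, -3.8833, 8.7167, 3.4167, 0.0167, -1.1833
Numerator Σ_{t=1}^{3}(y_t−ȳ)(y_{t+3}−ȳ) = -34.5808
Denominator Σ(y_t−ȳ)² = 154.3083
r_3 = -34.5808 / 154.3083 = -0.224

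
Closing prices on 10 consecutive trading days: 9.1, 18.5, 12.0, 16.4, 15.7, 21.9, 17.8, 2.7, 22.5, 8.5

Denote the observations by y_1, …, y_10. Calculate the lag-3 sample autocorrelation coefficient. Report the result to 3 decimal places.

Mean ȳ = (9.1 + 18.5 + 12.0 + 16.4 + 15.7 + 21.9 + 17.8 + 2.7 + 22.5 + 8.5)/10 = 14.5100
Numerator Σ_{t=1}^{7}(y_t−ȳ)(y_{t+3}−ȳ) = 7.4117
Denominator Σ(y_t−ȳ)² = 361.3490
r_3 = 7.4117 / 361.3490 = 0.021

0.021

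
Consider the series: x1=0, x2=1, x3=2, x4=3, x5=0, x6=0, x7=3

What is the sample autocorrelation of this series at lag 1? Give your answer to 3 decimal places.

Mean x̄ = (0 + 1 + 2 + 3 + 0 + 0 + 3)/7 = 1.2857
Σ(x_t−x̄)(x_{t+1}−x̄) = (0.3673) + (-0.2041) + (1.2245) + (-2.2041) + (1.6531) + (-2.2041) = -1.3673
Denominator Σ(x_t−x̄)² = 11.4286
r_1 = -1.3673 / 11.4286 = -0.120

-0.120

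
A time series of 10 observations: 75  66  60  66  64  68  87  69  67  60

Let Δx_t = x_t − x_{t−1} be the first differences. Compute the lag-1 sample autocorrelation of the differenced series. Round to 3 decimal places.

First differences Δx: -9, -6, 6, -2, 4, 19, -18, -2, -7
Mean of differences = -1.6667
Numerator Σ(Δx_t−Δx̄)(Δx_{t+1}−Δx̄) = -219.1111
Denominator Σ(Δx_t−Δx̄)² = 886.0000
r_1(Δx) = -219.1111 / 886.0000 = -0.247

-0.247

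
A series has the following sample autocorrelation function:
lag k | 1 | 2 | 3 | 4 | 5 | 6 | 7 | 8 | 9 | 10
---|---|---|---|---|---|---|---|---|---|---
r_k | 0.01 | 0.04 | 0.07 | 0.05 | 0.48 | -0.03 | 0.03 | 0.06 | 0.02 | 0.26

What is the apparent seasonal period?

5

The largest autocorrelation is r_5 = 0.48, with a weaker echo at lag 10 (0.26); the remaining lags stay at or below 0.07.
The dominant spike at lag 5 indicates a seasonal period of 5.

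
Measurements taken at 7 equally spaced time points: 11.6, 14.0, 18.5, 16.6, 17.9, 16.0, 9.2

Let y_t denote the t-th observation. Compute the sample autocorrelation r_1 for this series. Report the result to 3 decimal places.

Mean ȳ = (11.6 + 14.0 + 18.5 + 16.6 + 17.9 + 16.0 + 9.2)/7 = 14.8286
Deviations from mean: -3.2286, -0.8286, 3.6714, 1.7714, 3.0714, 1.1714, -5.6286
Σ(y_t−ȳ)(y_{t+1}−ȳ) = (2.6751) + (-3.0420) + (6.5037) + (5.4408) + (3.5980) + (-6.5935) = 8.5820
Denominator Σ(y_t−ȳ)² = 70.2143
r_1 = 8.5820 / 70.2143 = 0.122

0.122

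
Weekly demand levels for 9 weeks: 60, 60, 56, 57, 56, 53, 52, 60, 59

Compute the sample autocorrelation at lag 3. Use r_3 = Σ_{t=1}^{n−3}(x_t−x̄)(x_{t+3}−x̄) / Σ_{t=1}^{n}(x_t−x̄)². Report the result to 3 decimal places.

-0.135

Mean x̄ = (60 + 60 + 56 + 57 + 56 + 53 + 52 + 60 + 59)/9 = 57.0000
Numerator Σ_{t=1}^{6}(x_t−x̄)(x_{t+3}−x̄) = -10.0000
Denominator Σ(x_t−x̄)² = 74.0000
r_3 = -10.0000 / 74.0000 = -0.135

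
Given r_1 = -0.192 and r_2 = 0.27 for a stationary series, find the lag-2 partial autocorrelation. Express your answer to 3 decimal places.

φ_{22} = (r_2 − r_1²) / (1 − r_1²)
r_1² = (-0.192)² = 0.036864
Numerator = 0.27 − 0.0369 = 0.2331; denominator = 1 − 0.0369 = 0.9631
φ_{22} = 0.2331 / 0.9631 = 0.242

0.242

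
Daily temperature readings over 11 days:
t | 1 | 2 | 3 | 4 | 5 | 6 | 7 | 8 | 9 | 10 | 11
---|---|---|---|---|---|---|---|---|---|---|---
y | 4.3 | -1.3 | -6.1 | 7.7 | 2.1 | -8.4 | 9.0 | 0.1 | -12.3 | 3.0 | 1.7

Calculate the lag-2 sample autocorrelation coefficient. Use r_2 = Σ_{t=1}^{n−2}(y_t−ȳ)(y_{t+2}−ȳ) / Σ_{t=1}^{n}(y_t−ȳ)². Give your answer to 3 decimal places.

Mean ȳ = (4.3 − 1.3 − 6.1 + 7.7 + 2.1 − 8.4 + 9.0 + 0.1 − 12.3 + 3.0 + 1.7)/11 = -0.0182
Numerator Σ_{t=1}^{9}(y_t−ȳ)(y_{t+2}−ȳ) = -227.1243
Denominator Σ(y_t−ȳ)² = 435.8364
r_2 = -227.1243 / 435.8364 = -0.521

-0.521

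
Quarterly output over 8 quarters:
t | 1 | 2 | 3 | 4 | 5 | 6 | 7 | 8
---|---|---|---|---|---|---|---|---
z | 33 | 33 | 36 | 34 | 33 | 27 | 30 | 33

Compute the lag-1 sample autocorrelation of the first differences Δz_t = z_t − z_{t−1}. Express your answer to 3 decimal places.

First differences Δz: 0, 3, -2, -1, -6, 3, 3
Mean of differences = 0.0000
Numerator Σ(Δz_t−Δz̄)(Δz_{t+1}−Δz̄) = -7.0000
Denominator Σ(Δz_t−Δz̄)² = 68.0000
r_1(Δz) = -7.0000 / 68.0000 = -0.103

-0.103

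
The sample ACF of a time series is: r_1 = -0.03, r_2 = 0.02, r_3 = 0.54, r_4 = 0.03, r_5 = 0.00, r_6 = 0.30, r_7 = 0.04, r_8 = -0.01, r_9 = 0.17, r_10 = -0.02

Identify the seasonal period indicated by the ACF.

3

The largest autocorrelation is r_3 = 0.54, with weaker echoes at lags 6 (0.30) and 9 (0.17); the remaining lags stay at or below 0.04.
The dominant spike at lag 3 indicates a seasonal period of 3.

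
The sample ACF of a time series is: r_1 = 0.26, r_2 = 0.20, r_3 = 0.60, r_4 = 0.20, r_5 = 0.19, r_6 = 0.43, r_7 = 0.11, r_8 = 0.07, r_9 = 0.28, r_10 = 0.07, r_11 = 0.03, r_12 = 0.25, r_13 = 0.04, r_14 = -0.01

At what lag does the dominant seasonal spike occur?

3

The largest autocorrelation is r_3 = 0.60, with weaker echoes at lags 6 (0.43) and 9 (0.28); the remaining lags stay at or below 0.26. The elevated value at lag 1 (0.26), dropping to 0.20 at lag 2, reflects decaying short-term dependence rather than seasonality.
The dominant spike at lag 3 indicates a seasonal period of 3.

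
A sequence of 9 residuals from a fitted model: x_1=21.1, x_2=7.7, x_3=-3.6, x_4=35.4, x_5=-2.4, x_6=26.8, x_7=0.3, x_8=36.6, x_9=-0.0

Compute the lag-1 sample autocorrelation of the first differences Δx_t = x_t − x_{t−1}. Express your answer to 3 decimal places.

First differences Δx: -13.4, -11.3, 39.0, -37.8, 29.2, -26.5, 36.3, -36.6
Mean of differences = -2.6375
Numerator Σ(Δx_t−Δx̄)(Δx_{t+1}−Δx̄) = -5862.3027
Denominator Σ(Δx_t−Δx̄)² = 7413.5788
r_1(Δx) = -5862.3027 / 7413.5788 = -0.791

-0.791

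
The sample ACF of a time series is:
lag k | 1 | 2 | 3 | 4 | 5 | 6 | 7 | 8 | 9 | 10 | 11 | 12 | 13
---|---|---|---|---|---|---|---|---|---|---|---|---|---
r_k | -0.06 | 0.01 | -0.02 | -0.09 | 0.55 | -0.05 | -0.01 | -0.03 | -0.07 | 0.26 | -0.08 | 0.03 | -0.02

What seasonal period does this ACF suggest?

The largest autocorrelation is r_5 = 0.55, with a weaker echo at lag 10 (0.26); the remaining lags stay at or below 0.03.
The dominant spike at lag 5 indicates a seasonal period of 5.

5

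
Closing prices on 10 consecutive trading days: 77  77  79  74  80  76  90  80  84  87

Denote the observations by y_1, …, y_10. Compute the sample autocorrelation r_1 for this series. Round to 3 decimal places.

Mean ȳ = (77 + 77 + 79 + 74 + 80 + 76 + 90 + 80 + 84 + 87)/10 = 80.4000
Numerator Σ_{t=1}^{9}(y_t−ȳ)(y_{t+1}−ȳ) = 5.8400
Denominator Σ(y_t−ȳ)² = 234.4000
r_1 = 5.8400 / 234.4000 = 0.025

0.025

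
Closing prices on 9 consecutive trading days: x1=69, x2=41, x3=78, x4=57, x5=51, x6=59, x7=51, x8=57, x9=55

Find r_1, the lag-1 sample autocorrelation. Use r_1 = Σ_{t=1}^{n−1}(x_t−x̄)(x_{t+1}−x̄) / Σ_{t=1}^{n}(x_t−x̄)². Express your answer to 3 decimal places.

Mean x̄ = (69 + 41 + 78 + 57 + 51 + 59 + 51 + 57 + 55)/9 = 57.5556
Numerator Σ_{t=1}^{8}(x_t−x̄)(x_{t+1}−x̄) = -549.5309
Denominator Σ(x_t−x̄)² = 918.2222
r_1 = -549.5309 / 918.2222 = -0.598

-0.598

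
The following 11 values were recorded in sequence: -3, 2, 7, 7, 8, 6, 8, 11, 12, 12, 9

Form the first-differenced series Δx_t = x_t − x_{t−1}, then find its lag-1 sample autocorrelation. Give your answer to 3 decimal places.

First differences Δx: 5, 5, 0, 1, -2, 2, 3, 1, 0, -3
Mean of differences = 1.2000
Numerator Σ(Δx_t−Δx̄)(Δx_{t+1}−Δx̄) = 14.5600
Denominator Σ(Δx_t−Δx̄)² = 63.6000
r_1(Δx) = 14.5600 / 63.6000 = 0.229

0.229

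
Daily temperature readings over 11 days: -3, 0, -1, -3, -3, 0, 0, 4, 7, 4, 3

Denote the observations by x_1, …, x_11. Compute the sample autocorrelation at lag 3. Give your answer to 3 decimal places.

Mean x̄ = (-3 + 0 − 1 − 3 − 3 + 0 + 0 + 4 + 7 + 4 + 3)/11 = 0.7273
Numerator Σ_{t=1}^{8}(x_t−x̄)(x_{t+3}−x̄) = 8.8678
Denominator Σ(x_t−x̄)² = 112.1818
r_3 = 8.8678 / 112.1818 = 0.079

0.079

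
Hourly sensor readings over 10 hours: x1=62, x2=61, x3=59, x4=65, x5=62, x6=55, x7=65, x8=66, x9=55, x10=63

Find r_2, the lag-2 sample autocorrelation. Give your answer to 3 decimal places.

-0.507

Mean x̄ = (62 + 61 + 59 + 65 + 62 + 55 + 65 + 66 + 55 + 63)/10 = 61.3000
Numerator Σ_{t=1}^{8}(x_t−x̄)(x_{t+2}−x̄) = -69.9800
Denominator Σ(x_t−x̄)² = 138.1000
r_2 = -69.9800 / 138.1000 = -0.507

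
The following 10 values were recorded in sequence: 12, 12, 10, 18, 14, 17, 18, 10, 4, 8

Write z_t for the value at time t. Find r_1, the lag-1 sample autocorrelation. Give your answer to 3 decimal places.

Mean z̄ = (12 + 12 + 10 + 18 + 14 + 17 + 18 + 10 + 4 + 8)/10 = 12.3000
Numerator Σ_{t=1}^{9}(z_t−z̄)(z_{t+1}−z̄) = 73.8100
Denominator Σ(z_t−z̄)² = 188.1000
r_1 = 73.8100 / 188.1000 = 0.392

0.392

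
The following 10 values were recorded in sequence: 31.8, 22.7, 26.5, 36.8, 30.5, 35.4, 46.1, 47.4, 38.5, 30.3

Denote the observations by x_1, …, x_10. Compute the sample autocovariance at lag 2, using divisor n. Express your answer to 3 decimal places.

-1.563

Mean x̄ = (31.8 + 22.7 + 26.5 + 36.8 + 30.5 + 35.4 + 46.1 + 47.4 + 38.5 + 30.3)/10 = 34.6000
Σ_{t=1}^{8}(x_t−x̄)(x_{t+2}−x̄) = -15.6300
γ_2 = -15.6300 / 10 = -1.563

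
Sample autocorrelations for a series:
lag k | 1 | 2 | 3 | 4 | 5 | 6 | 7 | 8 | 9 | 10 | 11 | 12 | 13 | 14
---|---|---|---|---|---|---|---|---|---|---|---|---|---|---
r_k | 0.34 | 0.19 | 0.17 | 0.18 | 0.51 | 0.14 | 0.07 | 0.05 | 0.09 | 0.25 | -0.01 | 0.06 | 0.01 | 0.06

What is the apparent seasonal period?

The largest autocorrelation is r_5 = 0.51; the remaining lags stay at or below 0.34. The elevated value at lag 1 (0.34), dropping to 0.19 at lag 2, reflects decaying short-term dependence rather than seasonality.
The dominant spike at lag 5 indicates a seasonal period of 5.

5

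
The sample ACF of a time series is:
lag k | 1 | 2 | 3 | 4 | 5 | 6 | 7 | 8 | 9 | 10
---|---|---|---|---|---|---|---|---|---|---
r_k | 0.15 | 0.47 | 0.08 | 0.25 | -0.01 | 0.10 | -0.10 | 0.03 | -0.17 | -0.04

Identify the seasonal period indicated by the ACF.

The largest autocorrelation is r_2 = 0.47, with a weaker echo at lag 4 (0.25); the remaining lags stay at or below 0.15.
The dominant spike at lag 2 indicates a seasonal period of 2.

2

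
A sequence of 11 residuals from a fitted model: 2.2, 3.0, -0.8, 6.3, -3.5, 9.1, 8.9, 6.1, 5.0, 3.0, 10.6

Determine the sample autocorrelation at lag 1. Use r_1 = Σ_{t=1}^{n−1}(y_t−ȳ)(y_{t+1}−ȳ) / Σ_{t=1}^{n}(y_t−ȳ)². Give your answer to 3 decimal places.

Mean ȳ = (2.2 + 3.0 − 0.8 + 6.3 − 3.5 + 9.1 + 8.9 + 6.1 + 5.0 + 3.0 + 10.6)/11 = 4.5364
Numerator Σ_{t=1}^{10}(y_t−ȳ)(y_{t+1}−ȳ) = -31.0377
Denominator Σ(y_t−ȳ)² = 185.6455
r_1 = -31.0377 / 185.6455 = -0.167

-0.167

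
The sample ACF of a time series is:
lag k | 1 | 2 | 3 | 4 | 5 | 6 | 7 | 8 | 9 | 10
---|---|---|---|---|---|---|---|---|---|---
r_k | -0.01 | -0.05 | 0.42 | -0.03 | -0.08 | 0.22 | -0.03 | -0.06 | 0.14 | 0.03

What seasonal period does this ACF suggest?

3

The largest autocorrelation is r_3 = 0.42, with a weaker echo at lag 6 (0.22); the remaining lags stay at or below 0.14.
The dominant spike at lag 3 indicates a seasonal period of 3.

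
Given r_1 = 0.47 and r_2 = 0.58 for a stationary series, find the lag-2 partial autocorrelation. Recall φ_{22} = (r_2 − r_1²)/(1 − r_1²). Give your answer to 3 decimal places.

0.461

φ_{22} = (r_2 − r_1²) / (1 − r_1²)
r_1² = (0.47)² = 0.2209
Numerator = 0.58 − 0.2209 = 0.3591; denominator = 1 − 0.2209 = 0.7791
φ_{22} = 0.3591 / 0.7791 = 0.461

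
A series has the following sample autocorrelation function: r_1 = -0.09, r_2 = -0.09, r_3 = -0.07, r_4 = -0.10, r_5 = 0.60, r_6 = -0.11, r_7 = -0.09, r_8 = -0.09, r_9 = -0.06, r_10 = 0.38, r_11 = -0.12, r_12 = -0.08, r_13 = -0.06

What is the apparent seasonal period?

5

The largest autocorrelation is r_5 = 0.60, with a weaker echo at lag 10 (0.38); the remaining lags stay at or below -0.06.
The dominant spike at lag 5 indicates a seasonal period of 5.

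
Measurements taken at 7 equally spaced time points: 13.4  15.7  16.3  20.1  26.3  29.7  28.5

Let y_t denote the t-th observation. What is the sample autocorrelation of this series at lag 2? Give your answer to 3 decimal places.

0.177

Mean ȳ = (13.4 + 15.7 + 16.3 + 20.1 + 26.3 + 29.7 + 28.5)/7 = 21.4286
Deviations from mean: -8.0286, -5.7286, -5.1286, -1.3286, 4.8714, 8.2714, 7.0714
Σ(y_t−ȳ)(y_{t+2}−ȳ) = (41.1751) + (7.6108) + (-24.9835) + (-10.9892) + (34.4480) = 47.2612
Denominator Σ(y_t−ȳ)² = 267.4943
r_2 = 47.2612 / 267.4943 = 0.177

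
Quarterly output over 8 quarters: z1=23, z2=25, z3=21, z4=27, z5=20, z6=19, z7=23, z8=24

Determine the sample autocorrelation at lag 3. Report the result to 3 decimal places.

Mean z̄ = (23 + 25 + 21 + 27 + 20 + 19 + 23 + 24)/8 = 22.7500
Deviations from mean: 0.2500, 2.2500, -1.7500, 4.2500, -2.7500, -3.7500, 0.2500, 1.2500
Σ(z_t−z̄)(z_{t+3}−z̄) = (1.0625) + (-6.1875) + (6.5625) + (1.0625) + (-3.4375) = -0.9375
Denominator Σ(z_t−z̄)² = 49.5000
r_3 = -0.9375 / 49.5000 = -0.019

-0.019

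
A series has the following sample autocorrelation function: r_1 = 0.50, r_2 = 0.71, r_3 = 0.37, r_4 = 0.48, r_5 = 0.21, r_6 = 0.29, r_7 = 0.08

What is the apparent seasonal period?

2

The largest autocorrelation is r_2 = 0.71; the remaining lags stay at or below 0.50.
The dominant spike at lag 2 indicates a seasonal period of 2.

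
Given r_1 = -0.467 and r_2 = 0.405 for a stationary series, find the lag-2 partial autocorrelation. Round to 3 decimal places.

0.239

φ_{22} = (r_2 − r_1²) / (1 − r_1²)
r_1² = (-0.467)² = 0.218089
Numerator = 0.405 − 0.2181 = 0.1869; denominator = 1 − 0.2181 = 0.7819
φ_{22} = 0.1869 / 0.7819 = 0.239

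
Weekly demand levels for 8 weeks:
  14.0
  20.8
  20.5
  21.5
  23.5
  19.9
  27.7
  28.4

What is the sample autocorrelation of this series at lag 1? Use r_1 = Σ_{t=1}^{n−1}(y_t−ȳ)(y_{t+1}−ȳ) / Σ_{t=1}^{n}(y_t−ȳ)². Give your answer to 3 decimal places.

0.221

Mean ȳ = (14.0 + 20.8 + 20.5 + 21.5 + 23.5 + 19.9 + 27.7 + 28.4)/8 = 22.0375
Deviations from mean: -8.0375, -1.2375, -1.5375, -0.5375, 1.4625, -2.1375, 5.6625, 6.3625
Numerator Σ_{t=1}^{7}(y_t−ȳ)(y_{t+1}−ȳ) = 32.6873
Denominator Σ(y_t−ȳ)² = 148.0388
r_1 = 32.6873 / 148.0388 = 0.221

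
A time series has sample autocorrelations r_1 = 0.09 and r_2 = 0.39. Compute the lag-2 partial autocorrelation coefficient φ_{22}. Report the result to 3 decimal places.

φ_{22} = (r_2 − r_1²) / (1 − r_1²)
r_1² = (0.09)² = 0.0081
Numerator = 0.39 − 0.0081 = 0.3819; denominator = 1 − 0.0081 = 0.9919
φ_{22} = 0.3819 / 0.9919 = 0.385

0.385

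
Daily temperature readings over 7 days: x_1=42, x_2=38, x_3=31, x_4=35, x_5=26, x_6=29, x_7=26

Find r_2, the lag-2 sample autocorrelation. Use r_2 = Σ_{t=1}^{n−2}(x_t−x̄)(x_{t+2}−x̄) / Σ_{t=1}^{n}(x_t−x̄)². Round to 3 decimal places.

0.188

Mean x̄ = (42 + 38 + 31 + 35 + 26 + 29 + 26)/7 = 32.4286
Deviations from mean: 9.5714, 5.5714, -1.4286, 2.5714, -6.4286, -3.4286, -6.4286
Numerator Σ_{t=1}^{5}(x_t−x̄)(x_{t+2}−x̄) = 42.3469
Denominator Σ(x_t−x̄)² = 225.7143
r_2 = 42.3469 / 225.7143 = 0.188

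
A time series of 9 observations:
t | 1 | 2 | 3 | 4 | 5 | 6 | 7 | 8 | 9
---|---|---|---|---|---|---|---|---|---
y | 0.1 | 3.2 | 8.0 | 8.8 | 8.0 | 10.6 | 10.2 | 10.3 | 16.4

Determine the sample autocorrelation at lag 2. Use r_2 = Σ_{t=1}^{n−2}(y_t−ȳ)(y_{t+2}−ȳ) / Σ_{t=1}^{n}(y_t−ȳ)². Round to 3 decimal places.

Mean ȳ = (0.1 + 3.2 + 8.0 + 8.8 + 8.0 + 10.6 + 10.2 + 10.3 + 16.4)/9 = 8.4000
Numerator Σ_{t=1}^{7}(y_t−ȳ)(y_{t+2}−ȳ) = 20.1400
Denominator Σ(y_t−ȳ)² = 172.1000
r_2 = 20.1400 / 172.1000 = 0.117

0.117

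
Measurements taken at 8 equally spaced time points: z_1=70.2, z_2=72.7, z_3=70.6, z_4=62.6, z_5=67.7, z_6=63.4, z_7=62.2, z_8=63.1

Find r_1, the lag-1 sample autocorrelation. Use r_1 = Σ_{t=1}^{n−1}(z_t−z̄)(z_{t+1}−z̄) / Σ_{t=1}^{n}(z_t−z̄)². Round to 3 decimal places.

Mean z̄ = (70.2 + 72.7 + 70.6 + 62.6 + 67.7 + 63.4 + 62.2 + 63.1)/8 = 66.5625
Deviations from mean: 3.6375, 6.1375, 4.0375, -3.9625, 1.1375, -3.1625, -4.3625, -3.4625
Numerator Σ_{t=1}^{7}(z_t−z̄)(z_{t+1}−z̄) = 51.9036
Denominator Σ(z_t−z̄)² = 125.2188
r_1 = 51.9036 / 125.2188 = 0.415

0.415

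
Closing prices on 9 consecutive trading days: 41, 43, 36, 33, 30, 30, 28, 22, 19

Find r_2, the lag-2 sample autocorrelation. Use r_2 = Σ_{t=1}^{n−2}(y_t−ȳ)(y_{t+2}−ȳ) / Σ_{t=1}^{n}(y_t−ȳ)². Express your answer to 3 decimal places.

Mean ȳ = (41 + 43 + 36 + 33 + 30 + 30 + 28 + 22 + 19)/9 = 31.3333
Σ(y_t−ȳ)(y_{t+2}−ȳ) = (45.1111) + (19.4444) + (-6.2222) + (-2.2222) + (4.4444) + (12.4444) + (41.1111) = 114.1111
Denominator Σ(y_t−ȳ)² = 508.0000
r_2 = 114.1111 / 508.0000 = 0.225

0.225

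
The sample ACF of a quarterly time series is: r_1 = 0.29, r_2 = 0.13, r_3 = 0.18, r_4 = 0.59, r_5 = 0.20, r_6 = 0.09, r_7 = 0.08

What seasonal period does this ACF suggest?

The largest autocorrelation is r_4 = 0.59; the remaining lags stay at or below 0.29. The elevated value at lag 1 (0.29), dropping to 0.13 at lag 2, reflects decaying short-term dependence rather than seasonality.
The dominant spike at lag 4 indicates a seasonal period of 4.

4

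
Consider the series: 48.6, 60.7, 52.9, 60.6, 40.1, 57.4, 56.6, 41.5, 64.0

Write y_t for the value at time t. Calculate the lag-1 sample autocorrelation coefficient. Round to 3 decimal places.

-0.584

Mean ȳ = (48.6 + 60.7 + 52.9 + 60.6 + 40.1 + 57.4 + 56.6 + 41.5 + 64.0)/9 = 53.6000
Numerator Σ_{t=1}^{8}(y_t−ȳ)(y_{t+1}−ȳ) = -341.9100
Denominator Σ(y_t−ȳ)² = 585.1600
r_1 = -341.9100 / 585.1600 = -0.584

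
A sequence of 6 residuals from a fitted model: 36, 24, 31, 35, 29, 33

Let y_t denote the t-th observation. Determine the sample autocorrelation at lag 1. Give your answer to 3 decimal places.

-0.467

Mean ȳ = (36 + 24 + 31 + 35 + 29 + 33)/6 = 31.3333
Numerator Σ_{t=1}^{5}(y_t−ȳ)(y_{t+1}−ȳ) = -45.4444
Denominator Σ(y_t−ȳ)² = 97.3333
r_1 = -45.4444 / 97.3333 = -0.467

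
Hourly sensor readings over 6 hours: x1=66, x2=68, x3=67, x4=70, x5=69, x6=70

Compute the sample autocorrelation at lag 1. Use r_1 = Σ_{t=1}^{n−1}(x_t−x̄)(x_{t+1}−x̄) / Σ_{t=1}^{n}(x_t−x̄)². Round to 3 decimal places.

0.092

Mean x̄ = (66 + 68 + 67 + 70 + 69 + 70)/6 = 68.3333
Deviations from mean: -2.3333, -0.3333, -1.3333, 1.6667, 0.6667, 1.6667
Σ(x_t−x̄)(x_{t+1}−x̄) = (0.7778) + (0.4444) + (-2.2222) + (1.1111) + (1.1111) = 1.2222
Denominator Σ(x_t−x̄)² = 13.3333
r_1 = 1.2222 / 13.3333 = 0.092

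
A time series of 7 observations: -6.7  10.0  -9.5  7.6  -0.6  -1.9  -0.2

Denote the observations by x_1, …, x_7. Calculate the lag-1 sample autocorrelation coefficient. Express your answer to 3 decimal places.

Mean x̄ = (-6.7 + 10.0 − 9.5 + 7.6 − 0.6 − 1.9 − 0.2)/7 = -0.1857
Deviations from mean: -6.5143, 10.1857, -9.3143, 7.7857, -0.4143, -1.7143, -0.0143
Σ(x_t−x̄)(x_{t+1}−x̄) = (-66.3527) + (-94.8727) + (-72.5184) + (-3.2255) + (0.7102) + (0.0245) = -236.2345
Denominator Σ(x_t−x̄)² = 296.6686
r_1 = -236.2345 / 296.6686 = -0.796

-0.796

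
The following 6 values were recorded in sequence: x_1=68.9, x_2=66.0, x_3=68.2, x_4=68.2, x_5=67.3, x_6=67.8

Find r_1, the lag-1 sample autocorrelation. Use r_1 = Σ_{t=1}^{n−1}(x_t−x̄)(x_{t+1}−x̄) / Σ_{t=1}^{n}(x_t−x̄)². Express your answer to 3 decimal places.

-0.570

Mean x̄ = (68.9 + 66.0 + 68.2 + 68.2 + 67.3 + 67.8)/6 = 67.7333
Deviations from mean: 1.1667, -1.7333, 0.4667, 0.4667, -0.4333, 0.0667
Σ(x_t−x̄)(x_{t+1}−x̄) = (-2.0222) + (-0.8089) + (0.2178) + (-0.2022) + (-0.0289) = -2.8444
Denominator Σ(x_t−x̄)² = 4.9933
r_1 = -2.8444 / 4.9933 = -0.570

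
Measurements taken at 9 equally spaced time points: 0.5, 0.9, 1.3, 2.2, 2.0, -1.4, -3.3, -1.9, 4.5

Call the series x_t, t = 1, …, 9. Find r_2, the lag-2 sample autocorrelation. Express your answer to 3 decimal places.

-0.386

Mean x̄ = (0.5 + 0.9 + 1.3 + 2.2 + 2.0 − 1.4 − 3.3 − 1.9 + 4.5)/9 = 0.5333
Σ(x_t−x̄)(x_{t+2}−x̄) = (-0.0256) + (0.6111) + (1.1244) + (-3.2222) + (-5.6222) + (4.7044) + (-15.2056) = -17.6356
Denominator Σ(x_t−x̄)² = 45.7400
r_2 = -17.6356 / 45.7400 = -0.386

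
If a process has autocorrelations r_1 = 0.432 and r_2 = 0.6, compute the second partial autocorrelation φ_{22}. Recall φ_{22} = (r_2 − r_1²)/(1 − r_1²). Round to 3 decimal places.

φ_{22} = (r_2 − r_1²) / (1 − r_1²)
r_1² = (0.432)² = 0.186624
Numerator = 0.6 − 0.1866 = 0.4134; denominator = 1 − 0.1866 = 0.8134
φ_{22} = 0.4134 / 0.8134 = 0.508

0.508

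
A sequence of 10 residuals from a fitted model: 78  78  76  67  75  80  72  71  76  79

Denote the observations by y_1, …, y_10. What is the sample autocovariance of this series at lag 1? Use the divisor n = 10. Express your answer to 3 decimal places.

0.196

Mean ȳ = (78 + 78 + 76 + 67 + 75 + 80 + 72 + 71 + 76 + 79)/10 = 75.2000
Σ_{t=1}^{9}(y_t−ȳ)(y_{t+1}−ȳ) = 1.9600
γ_1 = 1.9600 / 10 = 0.196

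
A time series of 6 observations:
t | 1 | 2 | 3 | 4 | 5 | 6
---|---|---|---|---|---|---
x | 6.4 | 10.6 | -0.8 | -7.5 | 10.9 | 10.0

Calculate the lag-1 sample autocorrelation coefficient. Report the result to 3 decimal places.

0.011

Mean x̄ = (6.4 + 10.6 − 0.8 − 7.5 + 10.9 + 10.0)/6 = 4.9333
Deviations from mean: 1.4667, 5.6667, -5.7333, -12.4333, 5.9667, 5.0667
Numerator Σ_{t=1}^{5}(x_t−x̄)(x_{t+1}−x̄) = 3.1522
Denominator Σ(x_t−x̄)² = 282.9933
r_1 = 3.1522 / 282.9933 = 0.011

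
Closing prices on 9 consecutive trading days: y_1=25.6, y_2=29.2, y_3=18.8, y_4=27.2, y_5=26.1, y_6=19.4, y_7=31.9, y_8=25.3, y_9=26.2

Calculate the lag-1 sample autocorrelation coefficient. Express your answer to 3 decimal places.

Mean ȳ = (25.6 + 29.2 + 18.8 + 27.2 + 26.1 + 19.4 + 31.9 + 25.3 + 26.2)/9 = 25.5222
Numerator Σ_{t=1}^{8}(y_t−ȳ)(y_{t+1}−ȳ) = -78.8972
Denominator Σ(y_t−ȳ)² = 140.5356
r_1 = -78.8972 / 140.5356 = -0.561

-0.561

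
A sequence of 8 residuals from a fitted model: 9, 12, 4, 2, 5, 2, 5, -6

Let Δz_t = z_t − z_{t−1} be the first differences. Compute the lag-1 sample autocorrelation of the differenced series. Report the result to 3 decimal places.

First differences Δz: 3, -8, -2, 3, -3, 3, -11
Mean of differences = -2.1429
Numerator Σ(Δz_t−Δz̄)(Δz_{t+1}−Δz̄) = -84.5918
Denominator Σ(Δz_t−Δz̄)² = 192.8571
r_1(Δz) = -84.5918 / 192.8571 = -0.439

-0.439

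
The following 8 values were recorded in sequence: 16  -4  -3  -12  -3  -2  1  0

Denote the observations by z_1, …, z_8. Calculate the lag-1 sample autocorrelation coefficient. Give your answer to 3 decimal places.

0.007

Mean z̄ = (16 − 4 − 3 − 12 − 3 − 2 + 1 + 0)/8 = -0.8750
Σ(z_t−z̄)(z_{t+1}−z̄) = (-52.7344) + (6.6406) + (23.6406) + (23.6406) + (2.3906) + (-2.1094) + (1.6406) = 3.1094
Denominator Σ(z_t−z̄)² = 432.8750
r_1 = 3.1094 / 432.8750 = 0.007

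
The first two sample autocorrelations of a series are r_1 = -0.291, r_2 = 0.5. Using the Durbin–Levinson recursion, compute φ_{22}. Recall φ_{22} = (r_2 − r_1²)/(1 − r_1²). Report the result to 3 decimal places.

0.454

φ_{22} = (r_2 − r_1²) / (1 − r_1²)
r_1² = (-0.291)² = 0.084681
Numerator = 0.5 − 0.0847 = 0.4153; denominator = 1 − 0.0847 = 0.9153
φ_{22} = 0.4153 / 0.9153 = 0.454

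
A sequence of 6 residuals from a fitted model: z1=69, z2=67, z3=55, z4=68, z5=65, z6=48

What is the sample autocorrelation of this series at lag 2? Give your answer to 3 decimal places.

-0.341

Mean z̄ = (69 + 67 + 55 + 68 + 65 + 48)/6 = 62.0000
Deviations from mean: 7.0000, 5.0000, -7.0000, 6.0000, 3.0000, -14.0000
Σ(z_t−z̄)(z_{t+2}−z̄) = (-49.0000) + (30.0000) + (-21.0000) + (-84.0000) = -124.0000
Denominator Σ(z_t−z̄)² = 364.0000
r_2 = -124.0000 / 364.0000 = -0.341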